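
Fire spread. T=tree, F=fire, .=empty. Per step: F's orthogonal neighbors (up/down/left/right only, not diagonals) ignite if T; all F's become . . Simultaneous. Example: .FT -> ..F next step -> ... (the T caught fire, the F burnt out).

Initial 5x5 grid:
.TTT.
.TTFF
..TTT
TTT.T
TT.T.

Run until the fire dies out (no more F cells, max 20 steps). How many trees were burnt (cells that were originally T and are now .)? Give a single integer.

Step 1: +4 fires, +2 burnt (F count now 4)
Step 2: +4 fires, +4 burnt (F count now 4)
Step 3: +2 fires, +4 burnt (F count now 2)
Step 4: +1 fires, +2 burnt (F count now 1)
Step 5: +2 fires, +1 burnt (F count now 2)
Step 6: +1 fires, +2 burnt (F count now 1)
Step 7: +0 fires, +1 burnt (F count now 0)
Fire out after step 7
Initially T: 15, now '.': 24
Total burnt (originally-T cells now '.'): 14

Answer: 14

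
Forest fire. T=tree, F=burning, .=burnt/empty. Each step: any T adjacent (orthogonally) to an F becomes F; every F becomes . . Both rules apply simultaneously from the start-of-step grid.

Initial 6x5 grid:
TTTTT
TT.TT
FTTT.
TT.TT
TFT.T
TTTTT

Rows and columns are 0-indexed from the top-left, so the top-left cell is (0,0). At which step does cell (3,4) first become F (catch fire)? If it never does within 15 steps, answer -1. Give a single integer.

Step 1: cell (3,4)='T' (+7 fires, +2 burnt)
Step 2: cell (3,4)='T' (+5 fires, +7 burnt)
Step 3: cell (3,4)='T' (+3 fires, +5 burnt)
Step 4: cell (3,4)='T' (+4 fires, +3 burnt)
Step 5: cell (3,4)='F' (+4 fires, +4 burnt)
  -> target ignites at step 5
Step 6: cell (3,4)='.' (+1 fires, +4 burnt)
Step 7: cell (3,4)='.' (+0 fires, +1 burnt)
  fire out at step 7

5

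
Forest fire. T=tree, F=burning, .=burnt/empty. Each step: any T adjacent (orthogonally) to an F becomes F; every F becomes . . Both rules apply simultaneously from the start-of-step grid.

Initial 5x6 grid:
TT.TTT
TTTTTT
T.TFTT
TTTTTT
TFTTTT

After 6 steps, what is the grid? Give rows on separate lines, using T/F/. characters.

Step 1: 7 trees catch fire, 2 burn out
  TT.TTT
  TTTFTT
  T.F.FT
  TFTFTT
  F.FTTT
Step 2: 8 trees catch fire, 7 burn out
  TT.FTT
  TTF.FT
  T....F
  F.F.FT
  ...FTT
Step 3: 6 trees catch fire, 8 burn out
  TT..FT
  TF...F
  F.....
  .....F
  ....FT
Step 4: 4 trees catch fire, 6 burn out
  TF...F
  F.....
  ......
  ......
  .....F
Step 5: 1 trees catch fire, 4 burn out
  F.....
  ......
  ......
  ......
  ......
Step 6: 0 trees catch fire, 1 burn out
  ......
  ......
  ......
  ......
  ......

......
......
......
......
......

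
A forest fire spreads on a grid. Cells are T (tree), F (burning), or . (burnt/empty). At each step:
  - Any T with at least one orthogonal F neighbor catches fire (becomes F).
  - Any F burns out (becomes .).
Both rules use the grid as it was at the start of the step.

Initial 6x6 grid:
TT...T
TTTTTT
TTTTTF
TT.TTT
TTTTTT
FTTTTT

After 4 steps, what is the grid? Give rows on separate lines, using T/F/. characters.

Step 1: 5 trees catch fire, 2 burn out
  TT...T
  TTTTTF
  TTTTF.
  TT.TTF
  FTTTTT
  .FTTTT
Step 2: 8 trees catch fire, 5 burn out
  TT...F
  TTTTF.
  TTTF..
  FT.TF.
  .FTTTF
  ..FTTT
Step 3: 9 trees catch fire, 8 burn out
  TT....
  TTTF..
  FTF...
  .F.F..
  ..FTF.
  ...FTF
Step 4: 5 trees catch fire, 9 burn out
  TT....
  FTF...
  .F....
  ......
  ...F..
  ....F.

TT....
FTF...
.F....
......
...F..
....F.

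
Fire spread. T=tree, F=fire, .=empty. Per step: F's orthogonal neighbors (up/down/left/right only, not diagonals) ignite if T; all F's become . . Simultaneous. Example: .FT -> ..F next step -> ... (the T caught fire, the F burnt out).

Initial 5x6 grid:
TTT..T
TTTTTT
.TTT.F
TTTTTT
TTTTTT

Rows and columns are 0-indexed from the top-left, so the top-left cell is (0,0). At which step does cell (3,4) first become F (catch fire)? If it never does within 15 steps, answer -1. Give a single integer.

Step 1: cell (3,4)='T' (+2 fires, +1 burnt)
Step 2: cell (3,4)='F' (+4 fires, +2 burnt)
  -> target ignites at step 2
Step 3: cell (3,4)='.' (+3 fires, +4 burnt)
Step 4: cell (3,4)='.' (+4 fires, +3 burnt)
Step 5: cell (3,4)='.' (+5 fires, +4 burnt)
Step 6: cell (3,4)='.' (+5 fires, +5 burnt)
Step 7: cell (3,4)='.' (+2 fires, +5 burnt)
Step 8: cell (3,4)='.' (+0 fires, +2 burnt)
  fire out at step 8

2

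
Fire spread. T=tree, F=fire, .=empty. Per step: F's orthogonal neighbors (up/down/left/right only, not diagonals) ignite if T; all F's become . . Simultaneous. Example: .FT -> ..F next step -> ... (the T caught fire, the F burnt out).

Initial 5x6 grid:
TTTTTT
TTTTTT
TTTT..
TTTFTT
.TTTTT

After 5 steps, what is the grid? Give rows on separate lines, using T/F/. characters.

Step 1: 4 trees catch fire, 1 burn out
  TTTTTT
  TTTTTT
  TTTF..
  TTF.FT
  .TTFTT
Step 2: 6 trees catch fire, 4 burn out
  TTTTTT
  TTTFTT
  TTF...
  TF...F
  .TF.FT
Step 3: 7 trees catch fire, 6 burn out
  TTTFTT
  TTF.FT
  TF....
  F.....
  .F...F
Step 4: 5 trees catch fire, 7 burn out
  TTF.FT
  TF...F
  F.....
  ......
  ......
Step 5: 3 trees catch fire, 5 burn out
  TF...F
  F.....
  ......
  ......
  ......

TF...F
F.....
......
......
......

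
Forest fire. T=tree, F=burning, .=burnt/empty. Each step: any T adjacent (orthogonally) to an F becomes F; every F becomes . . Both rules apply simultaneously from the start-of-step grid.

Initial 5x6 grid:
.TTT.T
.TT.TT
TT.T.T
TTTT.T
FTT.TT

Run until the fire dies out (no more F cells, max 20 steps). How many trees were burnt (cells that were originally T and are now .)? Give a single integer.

Step 1: +2 fires, +1 burnt (F count now 2)
Step 2: +3 fires, +2 burnt (F count now 3)
Step 3: +2 fires, +3 burnt (F count now 2)
Step 4: +2 fires, +2 burnt (F count now 2)
Step 5: +3 fires, +2 burnt (F count now 3)
Step 6: +1 fires, +3 burnt (F count now 1)
Step 7: +1 fires, +1 burnt (F count now 1)
Step 8: +0 fires, +1 burnt (F count now 0)
Fire out after step 8
Initially T: 21, now '.': 23
Total burnt (originally-T cells now '.'): 14

Answer: 14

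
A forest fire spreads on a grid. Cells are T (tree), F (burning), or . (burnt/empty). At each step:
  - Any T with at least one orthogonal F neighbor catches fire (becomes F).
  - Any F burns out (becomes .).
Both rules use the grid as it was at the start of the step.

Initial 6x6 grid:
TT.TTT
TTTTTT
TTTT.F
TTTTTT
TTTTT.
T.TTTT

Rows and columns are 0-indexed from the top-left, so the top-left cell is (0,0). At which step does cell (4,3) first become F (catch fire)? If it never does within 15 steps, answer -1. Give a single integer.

Step 1: cell (4,3)='T' (+2 fires, +1 burnt)
Step 2: cell (4,3)='T' (+3 fires, +2 burnt)
Step 3: cell (4,3)='T' (+4 fires, +3 burnt)
Step 4: cell (4,3)='F' (+6 fires, +4 burnt)
  -> target ignites at step 4
Step 5: cell (4,3)='.' (+6 fires, +6 burnt)
Step 6: cell (4,3)='.' (+6 fires, +6 burnt)
Step 7: cell (4,3)='.' (+3 fires, +6 burnt)
Step 8: cell (4,3)='.' (+1 fires, +3 burnt)
Step 9: cell (4,3)='.' (+0 fires, +1 burnt)
  fire out at step 9

4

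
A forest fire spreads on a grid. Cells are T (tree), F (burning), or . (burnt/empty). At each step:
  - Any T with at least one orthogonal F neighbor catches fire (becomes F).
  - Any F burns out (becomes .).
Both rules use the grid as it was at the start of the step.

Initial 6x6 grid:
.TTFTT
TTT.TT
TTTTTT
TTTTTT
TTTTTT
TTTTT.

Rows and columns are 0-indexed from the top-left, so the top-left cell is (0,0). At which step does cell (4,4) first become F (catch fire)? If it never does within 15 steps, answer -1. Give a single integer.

Step 1: cell (4,4)='T' (+2 fires, +1 burnt)
Step 2: cell (4,4)='T' (+4 fires, +2 burnt)
Step 3: cell (4,4)='T' (+4 fires, +4 burnt)
Step 4: cell (4,4)='T' (+6 fires, +4 burnt)
Step 5: cell (4,4)='F' (+6 fires, +6 burnt)
  -> target ignites at step 5
Step 6: cell (4,4)='.' (+6 fires, +6 burnt)
Step 7: cell (4,4)='.' (+3 fires, +6 burnt)
Step 8: cell (4,4)='.' (+1 fires, +3 burnt)
Step 9: cell (4,4)='.' (+0 fires, +1 burnt)
  fire out at step 9

5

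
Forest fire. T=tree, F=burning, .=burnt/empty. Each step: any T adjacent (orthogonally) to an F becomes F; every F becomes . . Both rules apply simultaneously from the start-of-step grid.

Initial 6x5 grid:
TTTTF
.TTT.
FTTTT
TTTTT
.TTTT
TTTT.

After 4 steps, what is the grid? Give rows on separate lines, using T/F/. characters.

Step 1: 3 trees catch fire, 2 burn out
  TTTF.
  .TTT.
  .FTTT
  FTTTT
  .TTTT
  TTTT.
Step 2: 5 trees catch fire, 3 burn out
  TTF..
  .FTF.
  ..FTT
  .FTTT
  .TTTT
  TTTT.
Step 3: 5 trees catch fire, 5 burn out
  TF...
  ..F..
  ...FT
  ..FTT
  .FTTT
  TTTT.
Step 4: 5 trees catch fire, 5 burn out
  F....
  .....
  ....F
  ...FT
  ..FTT
  TFTT.

F....
.....
....F
...FT
..FTT
TFTT.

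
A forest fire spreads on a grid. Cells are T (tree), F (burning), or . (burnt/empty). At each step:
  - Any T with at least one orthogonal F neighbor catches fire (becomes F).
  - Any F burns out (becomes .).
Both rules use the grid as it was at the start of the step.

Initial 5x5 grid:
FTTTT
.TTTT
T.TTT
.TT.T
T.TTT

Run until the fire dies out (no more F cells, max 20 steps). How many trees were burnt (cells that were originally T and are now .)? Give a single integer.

Step 1: +1 fires, +1 burnt (F count now 1)
Step 2: +2 fires, +1 burnt (F count now 2)
Step 3: +2 fires, +2 burnt (F count now 2)
Step 4: +3 fires, +2 burnt (F count now 3)
Step 5: +3 fires, +3 burnt (F count now 3)
Step 6: +3 fires, +3 burnt (F count now 3)
Step 7: +2 fires, +3 burnt (F count now 2)
Step 8: +1 fires, +2 burnt (F count now 1)
Step 9: +0 fires, +1 burnt (F count now 0)
Fire out after step 9
Initially T: 19, now '.': 23
Total burnt (originally-T cells now '.'): 17

Answer: 17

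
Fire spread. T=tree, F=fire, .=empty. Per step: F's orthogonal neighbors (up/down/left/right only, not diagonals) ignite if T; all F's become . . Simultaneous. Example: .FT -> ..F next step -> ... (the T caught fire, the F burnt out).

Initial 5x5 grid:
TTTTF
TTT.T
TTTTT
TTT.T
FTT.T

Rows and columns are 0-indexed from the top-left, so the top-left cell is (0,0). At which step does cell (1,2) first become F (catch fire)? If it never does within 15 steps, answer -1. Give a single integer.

Step 1: cell (1,2)='T' (+4 fires, +2 burnt)
Step 2: cell (1,2)='T' (+5 fires, +4 burnt)
Step 3: cell (1,2)='F' (+7 fires, +5 burnt)
  -> target ignites at step 3
Step 4: cell (1,2)='.' (+4 fires, +7 burnt)
Step 5: cell (1,2)='.' (+0 fires, +4 burnt)
  fire out at step 5

3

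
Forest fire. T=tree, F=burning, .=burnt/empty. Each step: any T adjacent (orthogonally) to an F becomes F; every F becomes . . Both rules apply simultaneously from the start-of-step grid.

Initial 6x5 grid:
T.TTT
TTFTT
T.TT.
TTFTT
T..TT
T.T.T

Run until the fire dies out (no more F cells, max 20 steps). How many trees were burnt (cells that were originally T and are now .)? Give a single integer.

Answer: 20

Derivation:
Step 1: +6 fires, +2 burnt (F count now 6)
Step 2: +7 fires, +6 burnt (F count now 7)
Step 3: +5 fires, +7 burnt (F count now 5)
Step 4: +2 fires, +5 burnt (F count now 2)
Step 5: +0 fires, +2 burnt (F count now 0)
Fire out after step 5
Initially T: 21, now '.': 29
Total burnt (originally-T cells now '.'): 20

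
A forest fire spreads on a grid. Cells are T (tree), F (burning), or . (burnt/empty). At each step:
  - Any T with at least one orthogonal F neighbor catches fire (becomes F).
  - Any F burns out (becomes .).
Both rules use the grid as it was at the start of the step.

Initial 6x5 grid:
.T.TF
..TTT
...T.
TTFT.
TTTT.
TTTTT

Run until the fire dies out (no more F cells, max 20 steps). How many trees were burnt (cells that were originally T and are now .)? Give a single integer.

Answer: 17

Derivation:
Step 1: +5 fires, +2 burnt (F count now 5)
Step 2: +6 fires, +5 burnt (F count now 6)
Step 3: +4 fires, +6 burnt (F count now 4)
Step 4: +2 fires, +4 burnt (F count now 2)
Step 5: +0 fires, +2 burnt (F count now 0)
Fire out after step 5
Initially T: 18, now '.': 29
Total burnt (originally-T cells now '.'): 17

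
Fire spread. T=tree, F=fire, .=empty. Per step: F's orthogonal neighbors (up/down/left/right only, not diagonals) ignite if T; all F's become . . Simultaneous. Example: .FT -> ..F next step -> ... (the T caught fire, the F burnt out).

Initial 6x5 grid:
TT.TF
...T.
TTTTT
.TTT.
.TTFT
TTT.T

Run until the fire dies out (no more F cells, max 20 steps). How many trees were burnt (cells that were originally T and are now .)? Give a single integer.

Step 1: +4 fires, +2 burnt (F count now 4)
Step 2: +6 fires, +4 burnt (F count now 6)
Step 3: +4 fires, +6 burnt (F count now 4)
Step 4: +2 fires, +4 burnt (F count now 2)
Step 5: +1 fires, +2 burnt (F count now 1)
Step 6: +0 fires, +1 burnt (F count now 0)
Fire out after step 6
Initially T: 19, now '.': 28
Total burnt (originally-T cells now '.'): 17

Answer: 17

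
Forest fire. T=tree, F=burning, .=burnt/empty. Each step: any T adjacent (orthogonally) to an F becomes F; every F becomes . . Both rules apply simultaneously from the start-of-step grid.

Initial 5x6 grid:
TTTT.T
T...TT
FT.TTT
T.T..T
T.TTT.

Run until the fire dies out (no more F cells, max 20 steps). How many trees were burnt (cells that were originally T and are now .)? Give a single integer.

Step 1: +3 fires, +1 burnt (F count now 3)
Step 2: +2 fires, +3 burnt (F count now 2)
Step 3: +1 fires, +2 burnt (F count now 1)
Step 4: +1 fires, +1 burnt (F count now 1)
Step 5: +1 fires, +1 burnt (F count now 1)
Step 6: +0 fires, +1 burnt (F count now 0)
Fire out after step 6
Initially T: 19, now '.': 19
Total burnt (originally-T cells now '.'): 8

Answer: 8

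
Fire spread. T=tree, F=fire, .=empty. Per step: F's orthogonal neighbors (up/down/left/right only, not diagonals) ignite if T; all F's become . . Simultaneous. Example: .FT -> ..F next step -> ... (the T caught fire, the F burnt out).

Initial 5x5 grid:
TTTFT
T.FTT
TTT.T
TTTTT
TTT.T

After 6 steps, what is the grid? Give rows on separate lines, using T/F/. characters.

Step 1: 4 trees catch fire, 2 burn out
  TTF.F
  T..FT
  TTF.T
  TTTTT
  TTT.T
Step 2: 4 trees catch fire, 4 burn out
  TF...
  T...F
  TF..T
  TTFTT
  TTT.T
Step 3: 6 trees catch fire, 4 burn out
  F....
  T....
  F...F
  TF.FT
  TTF.T
Step 4: 4 trees catch fire, 6 burn out
  .....
  F....
  .....
  F...F
  TF..T
Step 5: 2 trees catch fire, 4 burn out
  .....
  .....
  .....
  .....
  F...F
Step 6: 0 trees catch fire, 2 burn out
  .....
  .....
  .....
  .....
  .....

.....
.....
.....
.....
.....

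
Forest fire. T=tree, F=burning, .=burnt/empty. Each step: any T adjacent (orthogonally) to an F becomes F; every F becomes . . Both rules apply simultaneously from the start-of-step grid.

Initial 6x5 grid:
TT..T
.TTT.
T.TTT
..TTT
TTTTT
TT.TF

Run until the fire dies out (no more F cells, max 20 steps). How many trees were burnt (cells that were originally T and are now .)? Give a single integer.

Answer: 19

Derivation:
Step 1: +2 fires, +1 burnt (F count now 2)
Step 2: +2 fires, +2 burnt (F count now 2)
Step 3: +3 fires, +2 burnt (F count now 3)
Step 4: +3 fires, +3 burnt (F count now 3)
Step 5: +4 fires, +3 burnt (F count now 4)
Step 6: +2 fires, +4 burnt (F count now 2)
Step 7: +1 fires, +2 burnt (F count now 1)
Step 8: +1 fires, +1 burnt (F count now 1)
Step 9: +1 fires, +1 burnt (F count now 1)
Step 10: +0 fires, +1 burnt (F count now 0)
Fire out after step 10
Initially T: 21, now '.': 28
Total burnt (originally-T cells now '.'): 19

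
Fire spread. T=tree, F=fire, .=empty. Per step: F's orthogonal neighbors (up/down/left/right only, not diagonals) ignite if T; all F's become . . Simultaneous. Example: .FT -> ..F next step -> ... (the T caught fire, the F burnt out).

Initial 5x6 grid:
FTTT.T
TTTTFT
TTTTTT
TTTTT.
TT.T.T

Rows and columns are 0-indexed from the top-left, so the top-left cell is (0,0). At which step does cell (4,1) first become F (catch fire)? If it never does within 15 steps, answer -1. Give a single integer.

Step 1: cell (4,1)='T' (+5 fires, +2 burnt)
Step 2: cell (4,1)='T' (+9 fires, +5 burnt)
Step 3: cell (4,1)='T' (+4 fires, +9 burnt)
Step 4: cell (4,1)='T' (+4 fires, +4 burnt)
Step 5: cell (4,1)='F' (+1 fires, +4 burnt)
  -> target ignites at step 5
Step 6: cell (4,1)='.' (+0 fires, +1 burnt)
  fire out at step 6

5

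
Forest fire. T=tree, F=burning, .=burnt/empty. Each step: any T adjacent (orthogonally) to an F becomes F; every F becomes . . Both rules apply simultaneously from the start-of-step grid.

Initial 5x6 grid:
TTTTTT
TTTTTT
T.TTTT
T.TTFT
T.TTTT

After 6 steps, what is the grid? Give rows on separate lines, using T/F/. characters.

Step 1: 4 trees catch fire, 1 burn out
  TTTTTT
  TTTTTT
  T.TTFT
  T.TF.F
  T.TTFT
Step 2: 6 trees catch fire, 4 burn out
  TTTTTT
  TTTTFT
  T.TF.F
  T.F...
  T.TF.F
Step 3: 5 trees catch fire, 6 burn out
  TTTTFT
  TTTF.F
  T.F...
  T.....
  T.F...
Step 4: 3 trees catch fire, 5 burn out
  TTTF.F
  TTF...
  T.....
  T.....
  T.....
Step 5: 2 trees catch fire, 3 burn out
  TTF...
  TF....
  T.....
  T.....
  T.....
Step 6: 2 trees catch fire, 2 burn out
  TF....
  F.....
  T.....
  T.....
  T.....

TF....
F.....
T.....
T.....
T.....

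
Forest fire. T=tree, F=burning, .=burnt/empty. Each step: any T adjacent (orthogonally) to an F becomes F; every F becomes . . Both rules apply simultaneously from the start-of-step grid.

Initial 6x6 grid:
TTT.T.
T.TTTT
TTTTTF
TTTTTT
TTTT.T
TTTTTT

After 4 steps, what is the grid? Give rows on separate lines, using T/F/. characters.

Step 1: 3 trees catch fire, 1 burn out
  TTT.T.
  T.TTTF
  TTTTF.
  TTTTTF
  TTTT.T
  TTTTTT
Step 2: 4 trees catch fire, 3 burn out
  TTT.T.
  T.TTF.
  TTTF..
  TTTTF.
  TTTT.F
  TTTTTT
Step 3: 5 trees catch fire, 4 burn out
  TTT.F.
  T.TF..
  TTF...
  TTTF..
  TTTT..
  TTTTTF
Step 4: 5 trees catch fire, 5 burn out
  TTT...
  T.F...
  TF....
  TTF...
  TTTF..
  TTTTF.

TTT...
T.F...
TF....
TTF...
TTTF..
TTTTF.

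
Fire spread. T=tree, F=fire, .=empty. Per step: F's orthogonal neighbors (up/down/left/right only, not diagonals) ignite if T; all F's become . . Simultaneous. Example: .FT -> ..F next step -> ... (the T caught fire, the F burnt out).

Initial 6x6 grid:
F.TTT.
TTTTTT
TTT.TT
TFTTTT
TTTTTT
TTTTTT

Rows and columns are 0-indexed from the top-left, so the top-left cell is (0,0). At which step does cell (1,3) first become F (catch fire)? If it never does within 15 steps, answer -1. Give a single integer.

Step 1: cell (1,3)='T' (+5 fires, +2 burnt)
Step 2: cell (1,3)='T' (+7 fires, +5 burnt)
Step 3: cell (1,3)='T' (+5 fires, +7 burnt)
Step 4: cell (1,3)='F' (+6 fires, +5 burnt)
  -> target ignites at step 4
Step 5: cell (1,3)='.' (+5 fires, +6 burnt)
Step 6: cell (1,3)='.' (+3 fires, +5 burnt)
Step 7: cell (1,3)='.' (+0 fires, +3 burnt)
  fire out at step 7

4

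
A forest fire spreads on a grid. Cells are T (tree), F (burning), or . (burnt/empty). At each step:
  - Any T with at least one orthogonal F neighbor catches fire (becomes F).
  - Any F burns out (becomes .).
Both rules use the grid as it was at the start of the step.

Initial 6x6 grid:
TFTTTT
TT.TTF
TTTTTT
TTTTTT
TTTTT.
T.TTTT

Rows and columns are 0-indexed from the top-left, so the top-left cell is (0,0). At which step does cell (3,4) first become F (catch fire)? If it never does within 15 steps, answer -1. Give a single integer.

Step 1: cell (3,4)='T' (+6 fires, +2 burnt)
Step 2: cell (3,4)='T' (+7 fires, +6 burnt)
Step 3: cell (3,4)='F' (+5 fires, +7 burnt)
  -> target ignites at step 3
Step 4: cell (3,4)='.' (+5 fires, +5 burnt)
Step 5: cell (3,4)='.' (+4 fires, +5 burnt)
Step 6: cell (3,4)='.' (+4 fires, +4 burnt)
Step 7: cell (3,4)='.' (+0 fires, +4 burnt)
  fire out at step 7

3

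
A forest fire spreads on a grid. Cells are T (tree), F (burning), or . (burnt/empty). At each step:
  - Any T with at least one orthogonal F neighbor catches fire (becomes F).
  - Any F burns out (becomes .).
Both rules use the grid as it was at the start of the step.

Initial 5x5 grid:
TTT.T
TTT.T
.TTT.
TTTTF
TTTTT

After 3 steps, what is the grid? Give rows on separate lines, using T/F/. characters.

Step 1: 2 trees catch fire, 1 burn out
  TTT.T
  TTT.T
  .TTT.
  TTTF.
  TTTTF
Step 2: 3 trees catch fire, 2 burn out
  TTT.T
  TTT.T
  .TTF.
  TTF..
  TTTF.
Step 3: 3 trees catch fire, 3 burn out
  TTT.T
  TTT.T
  .TF..
  TF...
  TTF..

TTT.T
TTT.T
.TF..
TF...
TTF..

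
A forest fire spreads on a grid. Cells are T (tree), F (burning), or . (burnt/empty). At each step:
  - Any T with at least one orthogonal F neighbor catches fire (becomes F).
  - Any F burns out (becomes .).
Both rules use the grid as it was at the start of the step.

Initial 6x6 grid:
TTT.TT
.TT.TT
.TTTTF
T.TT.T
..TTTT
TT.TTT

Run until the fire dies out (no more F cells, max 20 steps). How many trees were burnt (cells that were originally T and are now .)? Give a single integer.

Step 1: +3 fires, +1 burnt (F count now 3)
Step 2: +4 fires, +3 burnt (F count now 4)
Step 3: +5 fires, +4 burnt (F count now 5)
Step 4: +5 fires, +5 burnt (F count now 5)
Step 5: +4 fires, +5 burnt (F count now 4)
Step 6: +1 fires, +4 burnt (F count now 1)
Step 7: +1 fires, +1 burnt (F count now 1)
Step 8: +0 fires, +1 burnt (F count now 0)
Fire out after step 8
Initially T: 26, now '.': 33
Total burnt (originally-T cells now '.'): 23

Answer: 23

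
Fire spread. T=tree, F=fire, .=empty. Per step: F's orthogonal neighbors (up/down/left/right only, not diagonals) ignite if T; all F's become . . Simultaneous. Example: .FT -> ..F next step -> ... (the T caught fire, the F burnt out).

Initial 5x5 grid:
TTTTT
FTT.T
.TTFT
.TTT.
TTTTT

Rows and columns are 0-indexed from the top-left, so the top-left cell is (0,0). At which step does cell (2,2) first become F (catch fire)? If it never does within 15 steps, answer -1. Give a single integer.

Step 1: cell (2,2)='F' (+5 fires, +2 burnt)
  -> target ignites at step 1
Step 2: cell (2,2)='.' (+6 fires, +5 burnt)
Step 3: cell (2,2)='.' (+5 fires, +6 burnt)
Step 4: cell (2,2)='.' (+2 fires, +5 burnt)
Step 5: cell (2,2)='.' (+1 fires, +2 burnt)
Step 6: cell (2,2)='.' (+0 fires, +1 burnt)
  fire out at step 6

1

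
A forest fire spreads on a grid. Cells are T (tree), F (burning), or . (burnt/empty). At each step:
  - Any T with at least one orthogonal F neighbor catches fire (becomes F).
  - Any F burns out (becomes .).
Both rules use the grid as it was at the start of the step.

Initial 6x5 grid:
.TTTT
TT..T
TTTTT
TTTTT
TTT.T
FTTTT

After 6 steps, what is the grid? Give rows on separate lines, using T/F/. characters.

Step 1: 2 trees catch fire, 1 burn out
  .TTTT
  TT..T
  TTTTT
  TTTTT
  FTT.T
  .FTTT
Step 2: 3 trees catch fire, 2 burn out
  .TTTT
  TT..T
  TTTTT
  FTTTT
  .FT.T
  ..FTT
Step 3: 4 trees catch fire, 3 burn out
  .TTTT
  TT..T
  FTTTT
  .FTTT
  ..F.T
  ...FT
Step 4: 4 trees catch fire, 4 burn out
  .TTTT
  FT..T
  .FTTT
  ..FTT
  ....T
  ....F
Step 5: 4 trees catch fire, 4 burn out
  .TTTT
  .F..T
  ..FTT
  ...FT
  ....F
  .....
Step 6: 3 trees catch fire, 4 burn out
  .FTTT
  ....T
  ...FT
  ....F
  .....
  .....

.FTTT
....T
...FT
....F
.....
.....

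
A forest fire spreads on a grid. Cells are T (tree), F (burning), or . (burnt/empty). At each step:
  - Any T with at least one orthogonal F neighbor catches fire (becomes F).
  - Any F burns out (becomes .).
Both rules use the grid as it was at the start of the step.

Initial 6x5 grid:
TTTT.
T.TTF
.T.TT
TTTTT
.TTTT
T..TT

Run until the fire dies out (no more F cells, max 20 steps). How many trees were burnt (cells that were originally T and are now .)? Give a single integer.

Step 1: +2 fires, +1 burnt (F count now 2)
Step 2: +4 fires, +2 burnt (F count now 4)
Step 3: +3 fires, +4 burnt (F count now 3)
Step 4: +4 fires, +3 burnt (F count now 4)
Step 5: +4 fires, +4 burnt (F count now 4)
Step 6: +4 fires, +4 burnt (F count now 4)
Step 7: +0 fires, +4 burnt (F count now 0)
Fire out after step 7
Initially T: 22, now '.': 29
Total burnt (originally-T cells now '.'): 21

Answer: 21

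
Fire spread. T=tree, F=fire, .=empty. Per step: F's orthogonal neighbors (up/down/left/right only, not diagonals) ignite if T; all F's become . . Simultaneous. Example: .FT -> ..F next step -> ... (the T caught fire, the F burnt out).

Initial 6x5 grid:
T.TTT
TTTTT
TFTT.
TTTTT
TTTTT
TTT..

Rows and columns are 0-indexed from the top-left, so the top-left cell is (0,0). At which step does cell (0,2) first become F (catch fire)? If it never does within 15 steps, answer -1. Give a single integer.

Step 1: cell (0,2)='T' (+4 fires, +1 burnt)
Step 2: cell (0,2)='T' (+6 fires, +4 burnt)
Step 3: cell (0,2)='F' (+7 fires, +6 burnt)
  -> target ignites at step 3
Step 4: cell (0,2)='.' (+6 fires, +7 burnt)
Step 5: cell (0,2)='.' (+2 fires, +6 burnt)
Step 6: cell (0,2)='.' (+0 fires, +2 burnt)
  fire out at step 6

3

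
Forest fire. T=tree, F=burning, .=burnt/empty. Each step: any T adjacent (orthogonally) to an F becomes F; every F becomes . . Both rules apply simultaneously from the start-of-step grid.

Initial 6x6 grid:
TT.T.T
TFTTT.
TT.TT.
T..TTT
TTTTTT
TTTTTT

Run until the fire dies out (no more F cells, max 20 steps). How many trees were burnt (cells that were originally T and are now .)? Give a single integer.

Answer: 27

Derivation:
Step 1: +4 fires, +1 burnt (F count now 4)
Step 2: +3 fires, +4 burnt (F count now 3)
Step 3: +4 fires, +3 burnt (F count now 4)
Step 4: +3 fires, +4 burnt (F count now 3)
Step 5: +4 fires, +3 burnt (F count now 4)
Step 6: +5 fires, +4 burnt (F count now 5)
Step 7: +3 fires, +5 burnt (F count now 3)
Step 8: +1 fires, +3 burnt (F count now 1)
Step 9: +0 fires, +1 burnt (F count now 0)
Fire out after step 9
Initially T: 28, now '.': 35
Total burnt (originally-T cells now '.'): 27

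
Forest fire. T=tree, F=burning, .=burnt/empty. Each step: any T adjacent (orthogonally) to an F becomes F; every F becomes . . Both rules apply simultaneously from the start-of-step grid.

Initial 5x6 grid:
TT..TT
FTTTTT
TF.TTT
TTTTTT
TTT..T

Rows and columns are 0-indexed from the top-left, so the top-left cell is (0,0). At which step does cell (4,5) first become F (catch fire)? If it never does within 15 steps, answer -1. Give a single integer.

Step 1: cell (4,5)='T' (+4 fires, +2 burnt)
Step 2: cell (4,5)='T' (+5 fires, +4 burnt)
Step 3: cell (4,5)='T' (+4 fires, +5 burnt)
Step 4: cell (4,5)='T' (+3 fires, +4 burnt)
Step 5: cell (4,5)='T' (+4 fires, +3 burnt)
Step 6: cell (4,5)='F' (+3 fires, +4 burnt)
  -> target ignites at step 6
Step 7: cell (4,5)='.' (+0 fires, +3 burnt)
  fire out at step 7

6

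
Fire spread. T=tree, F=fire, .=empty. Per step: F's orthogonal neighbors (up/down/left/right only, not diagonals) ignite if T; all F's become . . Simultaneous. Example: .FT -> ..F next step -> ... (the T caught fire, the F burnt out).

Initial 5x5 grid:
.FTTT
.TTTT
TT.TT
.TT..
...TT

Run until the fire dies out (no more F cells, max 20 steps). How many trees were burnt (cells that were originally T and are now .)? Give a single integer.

Answer: 13

Derivation:
Step 1: +2 fires, +1 burnt (F count now 2)
Step 2: +3 fires, +2 burnt (F count now 3)
Step 3: +4 fires, +3 burnt (F count now 4)
Step 4: +3 fires, +4 burnt (F count now 3)
Step 5: +1 fires, +3 burnt (F count now 1)
Step 6: +0 fires, +1 burnt (F count now 0)
Fire out after step 6
Initially T: 15, now '.': 23
Total burnt (originally-T cells now '.'): 13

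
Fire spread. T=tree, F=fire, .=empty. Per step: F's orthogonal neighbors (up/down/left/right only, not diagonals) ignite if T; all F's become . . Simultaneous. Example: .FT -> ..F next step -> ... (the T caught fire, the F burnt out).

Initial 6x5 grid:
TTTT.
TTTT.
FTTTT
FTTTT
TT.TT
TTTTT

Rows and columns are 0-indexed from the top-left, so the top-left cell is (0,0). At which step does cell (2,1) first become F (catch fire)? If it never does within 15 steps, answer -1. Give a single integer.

Step 1: cell (2,1)='F' (+4 fires, +2 burnt)
  -> target ignites at step 1
Step 2: cell (2,1)='.' (+6 fires, +4 burnt)
Step 3: cell (2,1)='.' (+5 fires, +6 burnt)
Step 4: cell (2,1)='.' (+6 fires, +5 burnt)
Step 5: cell (2,1)='.' (+3 fires, +6 burnt)
Step 6: cell (2,1)='.' (+1 fires, +3 burnt)
Step 7: cell (2,1)='.' (+0 fires, +1 burnt)
  fire out at step 7

1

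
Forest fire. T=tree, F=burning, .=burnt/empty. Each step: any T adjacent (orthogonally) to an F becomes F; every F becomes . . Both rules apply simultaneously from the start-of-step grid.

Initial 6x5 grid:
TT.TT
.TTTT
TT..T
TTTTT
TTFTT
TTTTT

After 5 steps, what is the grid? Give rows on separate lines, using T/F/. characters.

Step 1: 4 trees catch fire, 1 burn out
  TT.TT
  .TTTT
  TT..T
  TTFTT
  TF.FT
  TTFTT
Step 2: 6 trees catch fire, 4 burn out
  TT.TT
  .TTTT
  TT..T
  TF.FT
  F...F
  TF.FT
Step 3: 5 trees catch fire, 6 burn out
  TT.TT
  .TTTT
  TF..T
  F...F
  .....
  F...F
Step 4: 3 trees catch fire, 5 burn out
  TT.TT
  .FTTT
  F...F
  .....
  .....
  .....
Step 5: 3 trees catch fire, 3 burn out
  TF.TT
  ..FTF
  .....
  .....
  .....
  .....

TF.TT
..FTF
.....
.....
.....
.....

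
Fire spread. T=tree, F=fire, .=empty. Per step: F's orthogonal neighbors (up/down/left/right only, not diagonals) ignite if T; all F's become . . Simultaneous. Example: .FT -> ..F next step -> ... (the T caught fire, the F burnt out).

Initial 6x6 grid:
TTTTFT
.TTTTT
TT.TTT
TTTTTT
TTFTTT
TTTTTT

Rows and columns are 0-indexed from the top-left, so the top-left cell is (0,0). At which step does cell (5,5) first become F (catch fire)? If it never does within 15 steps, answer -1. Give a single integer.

Step 1: cell (5,5)='T' (+7 fires, +2 burnt)
Step 2: cell (5,5)='T' (+10 fires, +7 burnt)
Step 3: cell (5,5)='T' (+10 fires, +10 burnt)
Step 4: cell (5,5)='F' (+5 fires, +10 burnt)
  -> target ignites at step 4
Step 5: cell (5,5)='.' (+0 fires, +5 burnt)
  fire out at step 5

4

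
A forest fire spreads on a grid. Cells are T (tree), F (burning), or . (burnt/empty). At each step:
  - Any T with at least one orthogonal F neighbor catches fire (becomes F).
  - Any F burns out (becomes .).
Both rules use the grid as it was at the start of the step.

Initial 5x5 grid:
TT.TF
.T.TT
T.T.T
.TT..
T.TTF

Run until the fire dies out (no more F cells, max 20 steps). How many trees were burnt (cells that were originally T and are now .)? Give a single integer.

Step 1: +3 fires, +2 burnt (F count now 3)
Step 2: +3 fires, +3 burnt (F count now 3)
Step 3: +1 fires, +3 burnt (F count now 1)
Step 4: +2 fires, +1 burnt (F count now 2)
Step 5: +0 fires, +2 burnt (F count now 0)
Fire out after step 5
Initially T: 14, now '.': 20
Total burnt (originally-T cells now '.'): 9

Answer: 9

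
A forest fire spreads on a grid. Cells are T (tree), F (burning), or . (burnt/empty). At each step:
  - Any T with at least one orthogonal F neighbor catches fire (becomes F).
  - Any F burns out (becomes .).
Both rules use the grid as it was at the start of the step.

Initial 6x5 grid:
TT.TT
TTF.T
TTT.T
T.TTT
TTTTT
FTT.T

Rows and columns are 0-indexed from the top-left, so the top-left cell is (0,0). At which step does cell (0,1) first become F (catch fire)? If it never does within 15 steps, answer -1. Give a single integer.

Step 1: cell (0,1)='T' (+4 fires, +2 burnt)
Step 2: cell (0,1)='F' (+7 fires, +4 burnt)
  -> target ignites at step 2
Step 3: cell (0,1)='.' (+4 fires, +7 burnt)
Step 4: cell (0,1)='.' (+2 fires, +4 burnt)
Step 5: cell (0,1)='.' (+2 fires, +2 burnt)
Step 6: cell (0,1)='.' (+2 fires, +2 burnt)
Step 7: cell (0,1)='.' (+1 fires, +2 burnt)
Step 8: cell (0,1)='.' (+1 fires, +1 burnt)
Step 9: cell (0,1)='.' (+0 fires, +1 burnt)
  fire out at step 9

2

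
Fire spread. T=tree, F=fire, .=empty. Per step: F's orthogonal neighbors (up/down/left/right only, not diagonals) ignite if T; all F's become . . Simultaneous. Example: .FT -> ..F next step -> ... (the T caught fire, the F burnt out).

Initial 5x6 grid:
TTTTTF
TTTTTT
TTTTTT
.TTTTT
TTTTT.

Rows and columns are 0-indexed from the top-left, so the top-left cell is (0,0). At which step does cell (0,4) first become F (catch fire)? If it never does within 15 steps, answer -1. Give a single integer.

Step 1: cell (0,4)='F' (+2 fires, +1 burnt)
  -> target ignites at step 1
Step 2: cell (0,4)='.' (+3 fires, +2 burnt)
Step 3: cell (0,4)='.' (+4 fires, +3 burnt)
Step 4: cell (0,4)='.' (+4 fires, +4 burnt)
Step 5: cell (0,4)='.' (+5 fires, +4 burnt)
Step 6: cell (0,4)='.' (+4 fires, +5 burnt)
Step 7: cell (0,4)='.' (+3 fires, +4 burnt)
Step 8: cell (0,4)='.' (+1 fires, +3 burnt)
Step 9: cell (0,4)='.' (+1 fires, +1 burnt)
Step 10: cell (0,4)='.' (+0 fires, +1 burnt)
  fire out at step 10

1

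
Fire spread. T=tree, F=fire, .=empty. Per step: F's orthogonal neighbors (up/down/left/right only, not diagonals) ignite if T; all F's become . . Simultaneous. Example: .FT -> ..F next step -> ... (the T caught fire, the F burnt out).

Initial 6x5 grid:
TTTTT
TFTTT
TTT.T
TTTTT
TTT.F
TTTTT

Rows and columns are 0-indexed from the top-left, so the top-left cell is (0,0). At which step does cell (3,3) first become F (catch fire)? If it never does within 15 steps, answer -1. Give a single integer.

Step 1: cell (3,3)='T' (+6 fires, +2 burnt)
Step 2: cell (3,3)='F' (+9 fires, +6 burnt)
  -> target ignites at step 2
Step 3: cell (3,3)='.' (+6 fires, +9 burnt)
Step 4: cell (3,3)='.' (+4 fires, +6 burnt)
Step 5: cell (3,3)='.' (+1 fires, +4 burnt)
Step 6: cell (3,3)='.' (+0 fires, +1 burnt)
  fire out at step 6

2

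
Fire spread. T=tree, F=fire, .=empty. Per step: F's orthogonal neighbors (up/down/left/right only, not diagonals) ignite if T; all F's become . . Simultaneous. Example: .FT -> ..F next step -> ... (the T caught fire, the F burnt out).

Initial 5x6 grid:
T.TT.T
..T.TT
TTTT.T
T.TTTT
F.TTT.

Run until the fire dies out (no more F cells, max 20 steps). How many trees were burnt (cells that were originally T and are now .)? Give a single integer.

Step 1: +1 fires, +1 burnt (F count now 1)
Step 2: +1 fires, +1 burnt (F count now 1)
Step 3: +1 fires, +1 burnt (F count now 1)
Step 4: +1 fires, +1 burnt (F count now 1)
Step 5: +3 fires, +1 burnt (F count now 3)
Step 6: +3 fires, +3 burnt (F count now 3)
Step 7: +3 fires, +3 burnt (F count now 3)
Step 8: +2 fires, +3 burnt (F count now 2)
Step 9: +1 fires, +2 burnt (F count now 1)
Step 10: +1 fires, +1 burnt (F count now 1)
Step 11: +2 fires, +1 burnt (F count now 2)
Step 12: +0 fires, +2 burnt (F count now 0)
Fire out after step 12
Initially T: 20, now '.': 29
Total burnt (originally-T cells now '.'): 19

Answer: 19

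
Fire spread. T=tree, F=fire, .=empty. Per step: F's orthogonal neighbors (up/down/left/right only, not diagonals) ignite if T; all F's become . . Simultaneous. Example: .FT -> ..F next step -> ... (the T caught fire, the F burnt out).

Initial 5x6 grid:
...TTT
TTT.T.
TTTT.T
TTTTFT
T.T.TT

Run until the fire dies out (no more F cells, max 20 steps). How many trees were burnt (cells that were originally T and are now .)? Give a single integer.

Step 1: +3 fires, +1 burnt (F count now 3)
Step 2: +4 fires, +3 burnt (F count now 4)
Step 3: +3 fires, +4 burnt (F count now 3)
Step 4: +3 fires, +3 burnt (F count now 3)
Step 5: +3 fires, +3 burnt (F count now 3)
Step 6: +1 fires, +3 burnt (F count now 1)
Step 7: +0 fires, +1 burnt (F count now 0)
Fire out after step 7
Initially T: 21, now '.': 26
Total burnt (originally-T cells now '.'): 17

Answer: 17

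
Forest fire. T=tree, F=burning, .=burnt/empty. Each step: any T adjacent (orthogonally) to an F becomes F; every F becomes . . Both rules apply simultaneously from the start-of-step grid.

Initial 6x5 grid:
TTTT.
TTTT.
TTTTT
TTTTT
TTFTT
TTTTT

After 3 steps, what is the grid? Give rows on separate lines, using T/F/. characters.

Step 1: 4 trees catch fire, 1 burn out
  TTTT.
  TTTT.
  TTTTT
  TTFTT
  TF.FT
  TTFTT
Step 2: 7 trees catch fire, 4 burn out
  TTTT.
  TTTT.
  TTFTT
  TF.FT
  F...F
  TF.FT
Step 3: 7 trees catch fire, 7 burn out
  TTTT.
  TTFT.
  TF.FT
  F...F
  .....
  F...F

TTTT.
TTFT.
TF.FT
F...F
.....
F...F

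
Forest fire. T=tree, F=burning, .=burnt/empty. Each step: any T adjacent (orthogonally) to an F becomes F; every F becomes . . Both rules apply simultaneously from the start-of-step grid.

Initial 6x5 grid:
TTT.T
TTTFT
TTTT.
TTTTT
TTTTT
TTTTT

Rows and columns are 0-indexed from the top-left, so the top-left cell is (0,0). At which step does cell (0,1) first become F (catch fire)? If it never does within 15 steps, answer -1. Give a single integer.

Step 1: cell (0,1)='T' (+3 fires, +1 burnt)
Step 2: cell (0,1)='T' (+5 fires, +3 burnt)
Step 3: cell (0,1)='F' (+6 fires, +5 burnt)
  -> target ignites at step 3
Step 4: cell (0,1)='.' (+6 fires, +6 burnt)
Step 5: cell (0,1)='.' (+4 fires, +6 burnt)
Step 6: cell (0,1)='.' (+2 fires, +4 burnt)
Step 7: cell (0,1)='.' (+1 fires, +2 burnt)
Step 8: cell (0,1)='.' (+0 fires, +1 burnt)
  fire out at step 8

3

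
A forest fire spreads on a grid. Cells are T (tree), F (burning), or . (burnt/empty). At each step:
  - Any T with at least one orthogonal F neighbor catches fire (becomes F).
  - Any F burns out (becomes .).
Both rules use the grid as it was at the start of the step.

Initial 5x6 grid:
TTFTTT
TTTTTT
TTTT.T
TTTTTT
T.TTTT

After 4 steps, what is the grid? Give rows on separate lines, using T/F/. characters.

Step 1: 3 trees catch fire, 1 burn out
  TF.FTT
  TTFTTT
  TTTT.T
  TTTTTT
  T.TTTT
Step 2: 5 trees catch fire, 3 burn out
  F...FT
  TF.FTT
  TTFT.T
  TTTTTT
  T.TTTT
Step 3: 6 trees catch fire, 5 burn out
  .....F
  F...FT
  TF.F.T
  TTFTTT
  T.TTTT
Step 4: 5 trees catch fire, 6 burn out
  ......
  .....F
  F....T
  TF.FTT
  T.FTTT

......
.....F
F....T
TF.FTT
T.FTTT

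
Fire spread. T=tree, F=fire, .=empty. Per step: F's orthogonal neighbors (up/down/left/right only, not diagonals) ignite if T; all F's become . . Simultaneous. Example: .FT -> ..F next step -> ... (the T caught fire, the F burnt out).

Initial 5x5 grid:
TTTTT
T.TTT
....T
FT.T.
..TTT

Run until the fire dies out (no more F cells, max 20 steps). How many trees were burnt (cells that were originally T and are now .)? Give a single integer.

Step 1: +1 fires, +1 burnt (F count now 1)
Step 2: +0 fires, +1 burnt (F count now 0)
Fire out after step 2
Initially T: 15, now '.': 11
Total burnt (originally-T cells now '.'): 1

Answer: 1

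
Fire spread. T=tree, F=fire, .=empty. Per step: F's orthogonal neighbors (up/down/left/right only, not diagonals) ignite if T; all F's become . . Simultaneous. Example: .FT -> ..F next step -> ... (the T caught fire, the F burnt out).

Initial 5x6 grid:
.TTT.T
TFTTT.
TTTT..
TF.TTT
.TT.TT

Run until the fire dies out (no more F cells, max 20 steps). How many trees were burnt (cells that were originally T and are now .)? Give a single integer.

Step 1: +6 fires, +2 burnt (F count now 6)
Step 2: +5 fires, +6 burnt (F count now 5)
Step 3: +3 fires, +5 burnt (F count now 3)
Step 4: +1 fires, +3 burnt (F count now 1)
Step 5: +1 fires, +1 burnt (F count now 1)
Step 6: +2 fires, +1 burnt (F count now 2)
Step 7: +1 fires, +2 burnt (F count now 1)
Step 8: +0 fires, +1 burnt (F count now 0)
Fire out after step 8
Initially T: 20, now '.': 29
Total burnt (originally-T cells now '.'): 19

Answer: 19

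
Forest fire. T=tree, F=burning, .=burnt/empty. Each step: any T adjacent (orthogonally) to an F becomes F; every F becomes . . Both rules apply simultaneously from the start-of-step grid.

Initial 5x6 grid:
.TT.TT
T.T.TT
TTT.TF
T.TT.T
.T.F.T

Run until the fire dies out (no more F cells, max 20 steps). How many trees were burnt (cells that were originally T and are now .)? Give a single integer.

Step 1: +4 fires, +2 burnt (F count now 4)
Step 2: +4 fires, +4 burnt (F count now 4)
Step 3: +2 fires, +4 burnt (F count now 2)
Step 4: +2 fires, +2 burnt (F count now 2)
Step 5: +2 fires, +2 burnt (F count now 2)
Step 6: +3 fires, +2 burnt (F count now 3)
Step 7: +0 fires, +3 burnt (F count now 0)
Fire out after step 7
Initially T: 18, now '.': 29
Total burnt (originally-T cells now '.'): 17

Answer: 17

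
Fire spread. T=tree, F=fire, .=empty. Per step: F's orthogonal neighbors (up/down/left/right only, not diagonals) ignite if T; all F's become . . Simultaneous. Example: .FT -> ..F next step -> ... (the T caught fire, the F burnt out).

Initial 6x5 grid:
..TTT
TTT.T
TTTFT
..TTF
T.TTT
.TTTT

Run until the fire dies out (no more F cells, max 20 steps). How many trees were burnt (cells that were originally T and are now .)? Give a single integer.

Step 1: +4 fires, +2 burnt (F count now 4)
Step 2: +6 fires, +4 burnt (F count now 6)
Step 3: +6 fires, +6 burnt (F count now 6)
Step 4: +3 fires, +6 burnt (F count now 3)
Step 5: +1 fires, +3 burnt (F count now 1)
Step 6: +0 fires, +1 burnt (F count now 0)
Fire out after step 6
Initially T: 21, now '.': 29
Total burnt (originally-T cells now '.'): 20

Answer: 20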